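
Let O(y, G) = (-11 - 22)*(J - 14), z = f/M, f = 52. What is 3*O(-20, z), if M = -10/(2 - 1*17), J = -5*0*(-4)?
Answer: 1386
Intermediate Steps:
J = 0 (J = 0*(-4) = 0)
M = ⅔ (M = -10/(2 - 17) = -10/(-15) = -10*(-1/15) = ⅔ ≈ 0.66667)
z = 78 (z = 52/(⅔) = 52*(3/2) = 78)
O(y, G) = 462 (O(y, G) = (-11 - 22)*(0 - 14) = -33*(-14) = 462)
3*O(-20, z) = 3*462 = 1386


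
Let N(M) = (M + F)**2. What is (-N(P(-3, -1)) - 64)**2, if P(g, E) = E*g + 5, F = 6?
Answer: 67600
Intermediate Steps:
P(g, E) = 5 + E*g
N(M) = (6 + M)**2 (N(M) = (M + 6)**2 = (6 + M)**2)
(-N(P(-3, -1)) - 64)**2 = (-(6 + (5 - 1*(-3)))**2 - 64)**2 = (-(6 + (5 + 3))**2 - 64)**2 = (-(6 + 8)**2 - 64)**2 = (-1*14**2 - 64)**2 = (-1*196 - 64)**2 = (-196 - 64)**2 = (-260)**2 = 67600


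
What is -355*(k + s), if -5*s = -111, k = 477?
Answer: -177216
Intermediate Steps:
s = 111/5 (s = -⅕*(-111) = 111/5 ≈ 22.200)
-355*(k + s) = -355*(477 + 111/5) = -355*2496/5 = -177216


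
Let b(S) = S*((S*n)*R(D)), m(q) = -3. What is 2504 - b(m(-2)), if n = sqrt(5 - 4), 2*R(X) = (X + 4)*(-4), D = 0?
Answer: 2576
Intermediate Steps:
R(X) = -8 - 2*X (R(X) = ((X + 4)*(-4))/2 = ((4 + X)*(-4))/2 = (-16 - 4*X)/2 = -8 - 2*X)
n = 1 (n = sqrt(1) = 1)
b(S) = -8*S**2 (b(S) = S*((S*1)*(-8 - 2*0)) = S*(S*(-8 + 0)) = S*(S*(-8)) = S*(-8*S) = -8*S**2)
2504 - b(m(-2)) = 2504 - (-8)*(-3)**2 = 2504 - (-8)*9 = 2504 - 1*(-72) = 2504 + 72 = 2576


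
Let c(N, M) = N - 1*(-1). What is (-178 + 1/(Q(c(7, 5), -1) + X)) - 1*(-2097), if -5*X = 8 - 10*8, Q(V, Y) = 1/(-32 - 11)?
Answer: 5931844/3091 ≈ 1919.1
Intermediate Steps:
c(N, M) = 1 + N (c(N, M) = N + 1 = 1 + N)
Q(V, Y) = -1/43 (Q(V, Y) = 1/(-43) = -1/43)
X = 72/5 (X = -(8 - 10*8)/5 = -(8 - 80)/5 = -⅕*(-72) = 72/5 ≈ 14.400)
(-178 + 1/(Q(c(7, 5), -1) + X)) - 1*(-2097) = (-178 + 1/(-1/43 + 72/5)) - 1*(-2097) = (-178 + 1/(3091/215)) + 2097 = (-178 + 215/3091) + 2097 = -549983/3091 + 2097 = 5931844/3091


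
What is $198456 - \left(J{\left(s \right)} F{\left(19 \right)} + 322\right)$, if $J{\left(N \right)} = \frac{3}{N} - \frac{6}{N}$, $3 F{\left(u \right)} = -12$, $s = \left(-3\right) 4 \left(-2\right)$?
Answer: $\frac{396267}{2} \approx 1.9813 \cdot 10^{5}$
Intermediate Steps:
$s = 24$ ($s = \left(-12\right) \left(-2\right) = 24$)
$F{\left(u \right)} = -4$ ($F{\left(u \right)} = \frac{1}{3} \left(-12\right) = -4$)
$J{\left(N \right)} = - \frac{3}{N}$
$198456 - \left(J{\left(s \right)} F{\left(19 \right)} + 322\right) = 198456 - \left(- \frac{3}{24} \left(-4\right) + 322\right) = 198456 - \left(\left(-3\right) \frac{1}{24} \left(-4\right) + 322\right) = 198456 - \left(\left(- \frac{1}{8}\right) \left(-4\right) + 322\right) = 198456 - \left(\frac{1}{2} + 322\right) = 198456 - \frac{645}{2} = \frac{396267}{2}$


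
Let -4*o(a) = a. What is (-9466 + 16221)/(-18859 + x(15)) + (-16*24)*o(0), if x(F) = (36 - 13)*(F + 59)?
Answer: -965/2451 ≈ -0.39372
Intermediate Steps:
o(a) = -a/4
x(F) = 1357 + 23*F (x(F) = 23*(59 + F) = 1357 + 23*F)
(-9466 + 16221)/(-18859 + x(15)) + (-16*24)*o(0) = (-9466 + 16221)/(-18859 + (1357 + 23*15)) + (-16*24)*(-¼*0) = 6755/(-18859 + (1357 + 345)) - 384*0 = 6755/(-18859 + 1702) + 0 = 6755/(-17157) + 0 = 6755*(-1/17157) + 0 = -965/2451 + 0 = -965/2451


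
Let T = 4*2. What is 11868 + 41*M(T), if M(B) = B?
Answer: 12196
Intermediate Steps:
T = 8
11868 + 41*M(T) = 11868 + 41*8 = 11868 + 328 = 12196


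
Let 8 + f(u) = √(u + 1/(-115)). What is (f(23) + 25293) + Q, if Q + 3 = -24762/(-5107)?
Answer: 129139936/5107 + 2*√76015/115 ≈ 25292.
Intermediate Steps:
Q = 9441/5107 (Q = -3 - 24762/(-5107) = -3 - 24762*(-1/5107) = -3 + 24762/5107 = 9441/5107 ≈ 1.8486)
f(u) = -8 + √(-1/115 + u) (f(u) = -8 + √(u + 1/(-115)) = -8 + √(u - 1/115) = -8 + √(-1/115 + u))
(f(23) + 25293) + Q = ((-8 + √(-115 + 13225*23)/115) + 25293) + 9441/5107 = ((-8 + √(-115 + 304175)/115) + 25293) + 9441/5107 = ((-8 + √304060/115) + 25293) + 9441/5107 = ((-8 + (2*√76015)/115) + 25293) + 9441/5107 = ((-8 + 2*√76015/115) + 25293) + 9441/5107 = (25285 + 2*√76015/115) + 9441/5107 = 129139936/5107 + 2*√76015/115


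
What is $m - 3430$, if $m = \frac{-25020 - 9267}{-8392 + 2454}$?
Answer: $- \frac{20333053}{5938} \approx -3424.2$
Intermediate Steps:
$m = \frac{34287}{5938}$ ($m = - \frac{34287}{-5938} = \left(-34287\right) \left(- \frac{1}{5938}\right) = \frac{34287}{5938} \approx 5.7742$)
$m - 3430 = \frac{34287}{5938} - 3430 = - \frac{20333053}{5938}$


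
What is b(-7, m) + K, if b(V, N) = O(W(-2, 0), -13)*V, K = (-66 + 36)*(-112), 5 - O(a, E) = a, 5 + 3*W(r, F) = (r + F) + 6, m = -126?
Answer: 9968/3 ≈ 3322.7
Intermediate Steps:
W(r, F) = 1/3 + F/3 + r/3 (W(r, F) = -5/3 + ((r + F) + 6)/3 = -5/3 + ((F + r) + 6)/3 = -5/3 + (6 + F + r)/3 = -5/3 + (2 + F/3 + r/3) = 1/3 + F/3 + r/3)
O(a, E) = 5 - a
K = 3360 (K = -30*(-112) = 3360)
b(V, N) = 16*V/3 (b(V, N) = (5 - (1/3 + (1/3)*0 + (1/3)*(-2)))*V = (5 - (1/3 + 0 - 2/3))*V = (5 - 1*(-1/3))*V = (5 + 1/3)*V = 16*V/3)
b(-7, m) + K = (16/3)*(-7) + 3360 = -112/3 + 3360 = 9968/3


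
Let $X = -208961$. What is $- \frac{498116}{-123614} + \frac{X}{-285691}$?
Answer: $\frac{84068881605}{17657703637} \approx 4.761$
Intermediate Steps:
$- \frac{498116}{-123614} + \frac{X}{-285691} = - \frac{498116}{-123614} - \frac{208961}{-285691} = \left(-498116\right) \left(- \frac{1}{123614}\right) - - \frac{208961}{285691} = \frac{249058}{61807} + \frac{208961}{285691} = \frac{84068881605}{17657703637}$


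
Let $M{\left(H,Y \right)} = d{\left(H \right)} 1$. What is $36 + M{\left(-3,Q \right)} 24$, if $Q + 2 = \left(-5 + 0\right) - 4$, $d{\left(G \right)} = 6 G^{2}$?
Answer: $1332$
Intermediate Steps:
$Q = -11$ ($Q = -2 + \left(\left(-5 + 0\right) - 4\right) = -2 - 9 = -11$)
$M{\left(H,Y \right)} = 6 H^{2}$ ($M{\left(H,Y \right)} = 6 H^{2} \cdot 1 = 6 H^{2}$)
$36 + M{\left(-3,Q \right)} 24 = 36 + 6 \left(-3\right)^{2} \cdot 24 = 36 + 6 \cdot 9 \cdot 24 = 36 + 54 \cdot 24 = 36 + 1296 = 1332$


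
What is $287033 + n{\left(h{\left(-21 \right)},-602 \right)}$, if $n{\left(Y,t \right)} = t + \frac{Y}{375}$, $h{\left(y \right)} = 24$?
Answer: $\frac{35803883}{125} \approx 2.8643 \cdot 10^{5}$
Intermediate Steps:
$n{\left(Y,t \right)} = t + \frac{Y}{375}$ ($n{\left(Y,t \right)} = t + Y \frac{1}{375} = t + \frac{Y}{375}$)
$287033 + n{\left(h{\left(-21 \right)},-602 \right)} = 287033 + \left(-602 + \frac{1}{375} \cdot 24\right) = 287033 + \left(-602 + \frac{8}{125}\right) = 287033 - \frac{75242}{125} = \frac{35803883}{125}$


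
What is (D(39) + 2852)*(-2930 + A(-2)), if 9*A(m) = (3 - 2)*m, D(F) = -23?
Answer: -24868796/3 ≈ -8.2896e+6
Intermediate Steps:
A(m) = m/9 (A(m) = ((3 - 2)*m)/9 = (1*m)/9 = m/9)
(D(39) + 2852)*(-2930 + A(-2)) = (-23 + 2852)*(-2930 + (⅑)*(-2)) = 2829*(-2930 - 2/9) = 2829*(-26372/9) = -24868796/3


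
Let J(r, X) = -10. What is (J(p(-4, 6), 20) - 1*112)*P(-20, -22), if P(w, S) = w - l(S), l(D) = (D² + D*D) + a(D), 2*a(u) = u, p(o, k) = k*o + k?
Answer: 119194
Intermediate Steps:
p(o, k) = k + k*o
a(u) = u/2
l(D) = D/2 + 2*D² (l(D) = (D² + D*D) + D/2 = (D² + D²) + D/2 = 2*D² + D/2 = D/2 + 2*D²)
P(w, S) = w - S*(1 + 4*S)/2
(J(p(-4, 6), 20) - 1*112)*P(-20, -22) = (-10 - 1*112)*(-20 - 2*(-22)² - ½*(-22)) = (-10 - 112)*(-20 - 2*484 + 11) = -122*(-20 - 968 + 11) = -122*(-977) = 119194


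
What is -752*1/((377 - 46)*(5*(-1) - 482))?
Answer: 752/161197 ≈ 0.0046651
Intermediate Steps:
-752*1/((377 - 46)*(5*(-1) - 482)) = -752*1/(331*(-5 - 482)) = -752/(331*(-487)) = -752/(-161197) = -752*(-1/161197) = 752/161197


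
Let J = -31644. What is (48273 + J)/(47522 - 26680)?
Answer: 16629/20842 ≈ 0.79786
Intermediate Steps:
(48273 + J)/(47522 - 26680) = (48273 - 31644)/(47522 - 26680) = 16629/20842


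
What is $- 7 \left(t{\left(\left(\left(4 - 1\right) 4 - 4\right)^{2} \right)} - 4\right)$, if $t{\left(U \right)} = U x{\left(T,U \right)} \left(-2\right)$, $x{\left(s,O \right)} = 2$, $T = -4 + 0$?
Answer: $1820$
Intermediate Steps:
$T = -4$
$t{\left(U \right)} = - 4 U$ ($t{\left(U \right)} = U 2 \left(-2\right) = 2 U \left(-2\right) = - 4 U$)
$- 7 \left(t{\left(\left(\left(4 - 1\right) 4 - 4\right)^{2} \right)} - 4\right) = - 7 \left(- 4 \left(\left(4 - 1\right) 4 - 4\right)^{2} - 4\right) = - 7 \left(- 4 \left(3 \cdot 4 - 4\right)^{2} - 4\right) = - 7 \left(- 4 \left(12 - 4\right)^{2} - 4\right) = - 7 \left(- 4 \cdot 8^{2} - 4\right) = - 7 \left(\left(-4\right) 64 - 4\right) = - 7 \left(-256 - 4\right) = \left(-7\right) \left(-260\right) = 1820$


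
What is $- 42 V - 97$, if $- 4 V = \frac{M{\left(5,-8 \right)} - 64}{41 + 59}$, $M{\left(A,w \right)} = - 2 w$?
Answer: $- \frac{2551}{25} \approx -102.04$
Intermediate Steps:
$V = \frac{3}{25}$ ($V = - \frac{\left(\left(-2\right) \left(-8\right) - 64\right) \frac{1}{41 + 59}}{4} = - \frac{\left(16 - 64\right) \frac{1}{100}}{4} = - \frac{\left(-48\right) \frac{1}{100}}{4} = \left(- \frac{1}{4}\right) \left(- \frac{12}{25}\right) = \frac{3}{25} \approx 0.12$)
$- 42 V - 97 = \left(-42\right) \frac{3}{25} - 97 = - \frac{126}{25} - 97 = - \frac{2551}{25}$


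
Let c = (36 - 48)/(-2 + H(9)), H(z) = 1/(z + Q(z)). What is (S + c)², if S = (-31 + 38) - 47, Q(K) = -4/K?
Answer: 23775376/21025 ≈ 1130.8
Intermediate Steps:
H(z) = 1/(z - 4/z)
c = 924/145 (c = (36 - 48)/(-2 + 9/(-4 + 9²)) = -12/(-2 + 9/(-4 + 81)) = -12/(-2 + 9/77) = -12/(-145/77) = -12*(-77/145) = 924/145 ≈ 6.3724)
S = -40 (S = 7 - 47 = -40)
(S + c)² = (-40 + 924/145)² = (-4876/145)² = 23775376/21025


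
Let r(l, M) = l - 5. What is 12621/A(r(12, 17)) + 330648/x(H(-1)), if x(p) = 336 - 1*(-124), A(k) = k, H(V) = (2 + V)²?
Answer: 12609/5 ≈ 2521.8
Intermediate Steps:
r(l, M) = -5 + l
x(p) = 460 (x(p) = 336 + 124 = 460)
12621/A(r(12, 17)) + 330648/x(H(-1)) = 12621/(-5 + 12) + 330648/460 = 12621/7 + 330648*(1/460) = 12621*(⅐) + 3594/5 = 1803 + 3594/5 = 12609/5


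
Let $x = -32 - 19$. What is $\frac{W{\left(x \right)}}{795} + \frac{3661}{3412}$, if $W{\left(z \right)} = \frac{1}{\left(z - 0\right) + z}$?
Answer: $\frac{148433539}{138339540} \approx 1.073$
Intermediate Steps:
$x = -51$ ($x = -32 - 19 = -51$)
$W{\left(z \right)} = \frac{1}{2 z}$ ($W{\left(z \right)} = \frac{1}{\left(z + 0\right) + z} = \frac{1}{z + z} = \frac{1}{2 z}$)
$\frac{W{\left(x \right)}}{795} + \frac{3661}{3412} = \frac{\frac{1}{2} \frac{1}{-51}}{795} + \frac{3661}{3412} = \frac{1}{2} \left(- \frac{1}{51}\right) \frac{1}{795} + 3661 \cdot \frac{1}{3412} = \left(- \frac{1}{102}\right) \frac{1}{795} + \frac{3661}{3412} = - \frac{1}{81090} + \frac{3661}{3412} = \frac{148433539}{138339540}$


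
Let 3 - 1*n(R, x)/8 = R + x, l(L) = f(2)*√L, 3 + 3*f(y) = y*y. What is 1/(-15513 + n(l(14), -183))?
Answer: -126225/1770304729 + 24*√14/1770304729 ≈ -7.1251e-5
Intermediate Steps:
f(y) = -1 + y²/3 (f(y) = -1 + (y*y)/3 = -1 + y²/3)
l(L) = √L/3 (l(L) = (-1 + (⅓)*2²)*√L = (-1 + (⅓)*4)*√L = (-1 + 4/3)*√L = √L/3)
n(R, x) = 24 - 8*R - 8*x (n(R, x) = 24 - 8*(R + x) = 24 + (-8*R - 8*x) = 24 - 8*R - 8*x)
1/(-15513 + n(l(14), -183)) = 1/(-15513 + (24 - 8*√14/3 - 8*(-183))) = 1/(-15513 + (24 - 8*√14/3 + 1464)) = 1/(-15513 + (1488 - 8*√14/3)) = 1/(-14025 - 8*√14/3)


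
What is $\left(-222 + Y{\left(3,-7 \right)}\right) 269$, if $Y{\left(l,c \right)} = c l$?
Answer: $-65367$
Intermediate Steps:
$\left(-222 + Y{\left(3,-7 \right)}\right) 269 = \left(-222 - 21\right) 269 = \left(-243\right) 269 = -65367$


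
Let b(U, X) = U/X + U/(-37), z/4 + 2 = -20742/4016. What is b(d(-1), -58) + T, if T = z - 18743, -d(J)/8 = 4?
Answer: -10110516189/538646 ≈ -18770.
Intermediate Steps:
z = -14387/502 (z = -8 + 4*(-20742/4016) = -8 + 4*(-20742*1/4016) = -8 + 4*(-10371/2008) = -8 - 10371/502 = -14387/502 ≈ -28.659)
d(J) = -32 (d(J) = -8*4 = -32)
b(U, X) = -U/37 + U/X (b(U, X) = U/X + U*(-1/37) = U/X - U/37 = -U/37 + U/X)
T = -9423373/502 (T = -14387/502 - 18743 = -9423373/502 ≈ -18772.)
b(d(-1), -58) + T = (-1/37*(-32) - 32/(-58)) - 9423373/502 = (32/37 - 32*(-1/58)) - 9423373/502 = (32/37 + 16/29) - 9423373/502 = 1520/1073 - 9423373/502 = -10110516189/538646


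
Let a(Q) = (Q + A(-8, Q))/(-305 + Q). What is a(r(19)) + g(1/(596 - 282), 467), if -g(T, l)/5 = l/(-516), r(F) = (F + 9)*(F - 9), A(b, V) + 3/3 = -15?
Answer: -77849/12900 ≈ -6.0348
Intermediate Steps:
A(b, V) = -16 (A(b, V) = -1 - 15 = -16)
r(F) = (-9 + F)*(9 + F) (r(F) = (9 + F)*(-9 + F) = (-9 + F)*(9 + F))
a(Q) = (-16 + Q)/(-305 + Q) (a(Q) = (Q - 16)/(-305 + Q) = (-16 + Q)/(-305 + Q))
g(T, l) = 5*l/516 (g(T, l) = -5*l/(-516) = -5*l*(-1)/516 = -(-5)*l/516 = 5*l/516)
a(r(19)) + g(1/(596 - 282), 467) = (-16 + (-81 + 19**2))/(-305 + (-81 + 19**2)) + (5/516)*467 = (-16 + (-81 + 361))/(-305 + (-81 + 361)) + 2335/516 = (-16 + 280)/(-305 + 280) + 2335/516 = 264/(-25) + 2335/516 = -1/25*264 + 2335/516 = -264/25 + 2335/516 = -77849/12900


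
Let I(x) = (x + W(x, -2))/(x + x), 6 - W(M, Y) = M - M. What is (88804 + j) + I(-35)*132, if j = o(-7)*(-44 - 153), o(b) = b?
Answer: 3158319/35 ≈ 90238.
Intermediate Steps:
W(M, Y) = 6 (W(M, Y) = 6 - (M - M) = 6 - 1*0 = 6 + 0 = 6)
I(x) = (6 + x)/(2*x) (I(x) = (x + 6)/(x + x) = (6 + x)/((2*x)) = (6 + x)*(1/(2*x)) = (6 + x)/(2*x))
j = 1379 (j = -7*(-44 - 153) = -7*(-197) = 1379)
(88804 + j) + I(-35)*132 = (88804 + 1379) + ((½)*(6 - 35)/(-35))*132 = 90183 + ((½)*(-1/35)*(-29))*132 = 90183 + (29/70)*132 = 90183 + 1914/35 = 3158319/35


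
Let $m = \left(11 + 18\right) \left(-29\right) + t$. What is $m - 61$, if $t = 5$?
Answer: $-897$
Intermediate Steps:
$m = -836$ ($m = \left(11 + 18\right) \left(-29\right) + 5 = 29 \left(-29\right) + 5 = -841 + 5 = -836$)
$m - 61 = -836 - 61 = -897$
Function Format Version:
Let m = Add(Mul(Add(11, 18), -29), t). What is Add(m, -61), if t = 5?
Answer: -897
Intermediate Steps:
m = -836 (m = Add(Mul(Add(11, 18), -29), 5) = Add(Mul(29, -29), 5) = Add(-841, 5) = -836)
Add(m, -61) = Add(-836, -61) = -897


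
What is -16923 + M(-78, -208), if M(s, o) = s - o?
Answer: -16793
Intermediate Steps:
-16923 + M(-78, -208) = -16923 + (-78 - 1*(-208)) = -16923 + (-78 + 208) = -16923 + 130 = -16793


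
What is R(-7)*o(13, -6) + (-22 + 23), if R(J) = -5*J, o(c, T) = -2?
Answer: -69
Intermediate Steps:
R(-7)*o(13, -6) + (-22 + 23) = -5*(-7)*(-2) + (-22 + 23) = 35*(-2) + 1 = -70 + 1 = -69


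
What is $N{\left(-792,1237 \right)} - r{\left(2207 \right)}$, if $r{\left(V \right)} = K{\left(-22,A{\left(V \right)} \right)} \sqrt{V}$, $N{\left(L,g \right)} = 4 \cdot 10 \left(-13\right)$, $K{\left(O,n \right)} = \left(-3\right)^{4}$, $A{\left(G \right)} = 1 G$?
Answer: $-520 - 81 \sqrt{2207} \approx -4325.3$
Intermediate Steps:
$A{\left(G \right)} = G$
$K{\left(O,n \right)} = 81$
$N{\left(L,g \right)} = -520$ ($N{\left(L,g \right)} = 40 \left(-13\right) = -520$)
$r{\left(V \right)} = 81 \sqrt{V}$
$N{\left(-792,1237 \right)} - r{\left(2207 \right)} = -520 - 81 \sqrt{2207}$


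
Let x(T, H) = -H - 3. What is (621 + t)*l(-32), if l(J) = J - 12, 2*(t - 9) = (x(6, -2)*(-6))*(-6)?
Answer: -26928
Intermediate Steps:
x(T, H) = -3 - H
t = -9 (t = 9 + (((-3 - 1*(-2))*(-6))*(-6))/2 = 9 + (((-3 + 2)*(-6))*(-6))/2 = 9 + (-1*(-6)*(-6))/2 = 9 + (6*(-6))/2 = 9 + (1/2)*(-36) = 9 - 18 = -9)
l(J) = -12 + J
(621 + t)*l(-32) = (621 - 9)*(-12 - 32) = 612*(-44) = -26928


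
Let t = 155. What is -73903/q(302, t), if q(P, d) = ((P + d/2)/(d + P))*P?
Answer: -33773671/114609 ≈ -294.69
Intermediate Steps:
q(P, d) = P*(P + d/2)/(P + d) (q(P, d) = ((P + d*(½))/(P + d))*P = ((P + d/2)/(P + d))*P = P*(P + d/2)/(P + d))
-73903/q(302, t) = -73903*(302 + 155)/(151*(155 + 2*302)) = -73903*457/(151*(155 + 604)) = -73903/((½)*302*(1/457)*759) = -73903/114609/457 = -73903*457/114609 = -33773671/114609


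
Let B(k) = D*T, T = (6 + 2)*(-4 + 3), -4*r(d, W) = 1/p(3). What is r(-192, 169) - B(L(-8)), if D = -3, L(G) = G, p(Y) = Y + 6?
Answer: -865/36 ≈ -24.028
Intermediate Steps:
p(Y) = 6 + Y
r(d, W) = -1/36 (r(d, W) = -1/(4*(6 + 3)) = -1/4/9 = -1/4*1/9 = -1/36)
T = -8 (T = 8*(-1) = -8)
B(k) = 24 (B(k) = -3*(-8) = 24)
r(-192, 169) - B(L(-8)) = -1/36 - 1*24 = -1/36 - 24 = -865/36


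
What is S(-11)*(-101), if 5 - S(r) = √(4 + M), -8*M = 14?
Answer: -707/2 ≈ -353.50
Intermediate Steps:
M = -7/4 (M = -⅛*14 = -7/4 ≈ -1.7500)
S(r) = 7/2 (S(r) = 5 - √(4 - 7/4) = 5 - √(9/4) = 5 - 1*3/2 = 5 - 3/2 = 7/2)
S(-11)*(-101) = (7/2)*(-101) = -707/2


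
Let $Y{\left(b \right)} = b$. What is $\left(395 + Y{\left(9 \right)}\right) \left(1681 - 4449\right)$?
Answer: $-1118272$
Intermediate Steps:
$\left(395 + Y{\left(9 \right)}\right) \left(1681 - 4449\right) = \left(395 + 9\right) \left(1681 - 4449\right) = 404 \left(-2768\right) = -1118272$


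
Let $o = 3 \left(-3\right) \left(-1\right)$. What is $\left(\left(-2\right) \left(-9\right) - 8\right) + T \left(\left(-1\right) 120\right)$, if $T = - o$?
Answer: $1090$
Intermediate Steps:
$o = 9$ ($o = \left(-9\right) \left(-1\right) = 9$)
$T = -9$ ($T = \left(-1\right) 9 = -9$)
$\left(\left(-2\right) \left(-9\right) - 8\right) + T \left(\left(-1\right) 120\right) = \left(\left(-2\right) \left(-9\right) - 8\right) - 9 \left(\left(-1\right) 120\right) = \left(18 - 8\right) - -1080 = 10 + 1080 = 1090$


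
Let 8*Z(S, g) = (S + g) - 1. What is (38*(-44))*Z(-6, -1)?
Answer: 1672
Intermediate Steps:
Z(S, g) = -⅛ + S/8 + g/8 (Z(S, g) = ((S + g) - 1)/8 = (-1 + S + g)/8 = -⅛ + S/8 + g/8)
(38*(-44))*Z(-6, -1) = (38*(-44))*(-⅛ + (⅛)*(-6) + (⅛)*(-1)) = -1672*(-⅛ - ¾ - ⅛) = -1672*(-1) = 1672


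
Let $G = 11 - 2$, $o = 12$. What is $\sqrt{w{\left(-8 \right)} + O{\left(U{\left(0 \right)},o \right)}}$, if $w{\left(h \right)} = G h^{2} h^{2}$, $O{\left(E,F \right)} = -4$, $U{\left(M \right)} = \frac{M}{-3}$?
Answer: $2 \sqrt{9215} \approx 191.99$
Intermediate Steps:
$U{\left(M \right)} = - \frac{M}{3}$ ($U{\left(M \right)} = M \left(- \frac{1}{3}\right) = - \frac{M}{3}$)
$G = 9$
$w{\left(h \right)} = 9 h^{4}$ ($w{\left(h \right)} = 9 h^{2} h^{2} = 9 h^{4}$)
$\sqrt{w{\left(-8 \right)} + O{\left(U{\left(0 \right)},o \right)}} = \sqrt{9 \left(-8\right)^{4} - 4} = \sqrt{9 \cdot 4096 - 4} = \sqrt{36864 - 4} = \sqrt{36860} = 2 \sqrt{9215}$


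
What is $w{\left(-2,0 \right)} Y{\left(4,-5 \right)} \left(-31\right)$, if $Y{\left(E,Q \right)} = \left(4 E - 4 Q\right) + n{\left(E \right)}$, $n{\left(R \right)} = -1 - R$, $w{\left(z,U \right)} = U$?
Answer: $0$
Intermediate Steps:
$Y{\left(E,Q \right)} = -1 - 4 Q + 3 E$ ($Y{\left(E,Q \right)} = \left(4 E - 4 Q\right) - \left(1 + E\right) = \left(- 4 Q + 4 E\right) - \left(1 + E\right) = -1 - 4 Q + 3 E$)
$w{\left(-2,0 \right)} Y{\left(4,-5 \right)} \left(-31\right) = 0 \left(-1 - -20 + 3 \cdot 4\right) \left(-31\right) = 0 \left(-1 + 20 + 12\right) \left(-31\right) = 0 \cdot 31 \left(-31\right) = 0 \left(-31\right) = 0$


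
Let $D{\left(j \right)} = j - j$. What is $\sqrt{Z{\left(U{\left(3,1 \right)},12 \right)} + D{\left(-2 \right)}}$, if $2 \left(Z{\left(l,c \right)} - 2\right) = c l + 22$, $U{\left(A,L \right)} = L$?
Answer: $\sqrt{19} \approx 4.3589$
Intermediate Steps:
$D{\left(j \right)} = 0$
$Z{\left(l,c \right)} = 13 + \frac{c l}{2}$ ($Z{\left(l,c \right)} = 2 + \frac{c l + 22}{2} = 2 + \frac{22 + c l}{2} = 2 + \left(11 + \frac{c l}{2}\right) = 13 + \frac{c l}{2}$)
$\sqrt{Z{\left(U{\left(3,1 \right)},12 \right)} + D{\left(-2 \right)}} = \sqrt{\left(13 + \frac{1}{2} \cdot 12 \cdot 1\right) + 0} = \sqrt{\left(13 + 6\right) + 0} = \sqrt{19 + 0} = \sqrt{19}$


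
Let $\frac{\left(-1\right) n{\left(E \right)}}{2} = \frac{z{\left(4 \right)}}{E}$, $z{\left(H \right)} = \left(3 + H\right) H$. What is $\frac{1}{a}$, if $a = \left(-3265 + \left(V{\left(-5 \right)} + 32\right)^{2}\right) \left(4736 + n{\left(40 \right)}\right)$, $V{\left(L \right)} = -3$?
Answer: $- \frac{5}{57383352} \approx -8.7133 \cdot 10^{-8}$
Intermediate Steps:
$z{\left(H \right)} = H \left(3 + H\right)$
$n{\left(E \right)} = - \frac{56}{E}$ ($n{\left(E \right)} = - 2 \frac{4 \left(3 + 4\right)}{E} = - 2 \frac{4 \cdot 7}{E} = - 2 \frac{28}{E} = - \frac{56}{E}$)
$a = - \frac{57383352}{5}$ ($a = \left(-3265 + \left(-3 + 32\right)^{2}\right) \left(4736 - \frac{56}{40}\right) = \left(-3265 + 29^{2}\right) \left(4736 - \frac{7}{5}\right) = \left(-3265 + 841\right) \left(4736 - \frac{7}{5}\right) = \left(-2424\right) \frac{23673}{5} = - \frac{57383352}{5} \approx -1.1477 \cdot 10^{7}$)
$\frac{1}{a} = \frac{1}{- \frac{57383352}{5}} = - \frac{5}{57383352}$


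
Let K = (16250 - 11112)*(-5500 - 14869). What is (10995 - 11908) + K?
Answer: -104656835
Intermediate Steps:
K = -104655922 (K = 5138*(-20369) = -104655922)
(10995 - 11908) + K = (10995 - 11908) - 104655922 = -913 - 104655922 = -104656835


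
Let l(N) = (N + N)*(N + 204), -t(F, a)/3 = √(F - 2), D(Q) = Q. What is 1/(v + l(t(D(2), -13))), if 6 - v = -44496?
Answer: 1/44502 ≈ 2.2471e-5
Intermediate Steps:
t(F, a) = -3*√(-2 + F) (t(F, a) = -3*√(F - 2) = -3*√(-2 + F))
v = 44502 (v = 6 - 1*(-44496) = 6 + 44496 = 44502)
l(N) = 2*N*(204 + N) (l(N) = (2*N)*(204 + N) = 2*N*(204 + N))
1/(v + l(t(D(2), -13))) = 1/(44502 + 2*(-3*√(-2 + 2))*(204 - 3*√(-2 + 2))) = 1/(44502 + 2*(-3*√0)*(204 - 3*√0)) = 1/(44502 + 2*(-3*0)*(204 - 3*0)) = 1/(44502 + 2*0*(204 + 0)) = 1/(44502 + 2*0*204) = 1/(44502 + 0) = 1/44502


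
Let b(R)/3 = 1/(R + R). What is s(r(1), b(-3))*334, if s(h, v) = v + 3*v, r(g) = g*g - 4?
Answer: -668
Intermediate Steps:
b(R) = 3/(2*R) (b(R) = 3/(R + R) = 3/((2*R)) = 3*(1/(2*R)) = 3/(2*R))
r(g) = -4 + g² (r(g) = g² - 4 = -4 + g²)
s(h, v) = 4*v
s(r(1), b(-3))*334 = (4*((3/2)/(-3)))*334 = (4*((3/2)*(-⅓)))*334 = (4*(-½))*334 = -2*334 = -668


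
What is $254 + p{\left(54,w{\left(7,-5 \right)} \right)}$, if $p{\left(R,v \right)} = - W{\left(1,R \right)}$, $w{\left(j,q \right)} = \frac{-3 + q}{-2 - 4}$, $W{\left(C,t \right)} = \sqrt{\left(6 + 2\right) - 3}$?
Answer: $254 - \sqrt{5} \approx 251.76$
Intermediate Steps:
$W{\left(C,t \right)} = \sqrt{5}$ ($W{\left(C,t \right)} = \sqrt{8 - 3} = \sqrt{5}$)
$w{\left(j,q \right)} = \frac{1}{2} - \frac{q}{6}$ ($w{\left(j,q \right)} = \frac{-3 + q}{-6} = \left(-3 + q\right) \left(- \frac{1}{6}\right) = \frac{1}{2} - \frac{q}{6}$)
$p{\left(R,v \right)} = - \sqrt{5}$
$254 + p{\left(54,w{\left(7,-5 \right)} \right)} = 254 - \sqrt{5}$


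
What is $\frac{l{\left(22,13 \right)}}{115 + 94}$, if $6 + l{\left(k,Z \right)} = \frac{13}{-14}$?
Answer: $- \frac{97}{2926} \approx -0.033151$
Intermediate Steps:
$l{\left(k,Z \right)} = - \frac{97}{14}$ ($l{\left(k,Z \right)} = -6 + \frac{13}{-14} = -6 + 13 \left(- \frac{1}{14}\right) = -6 - \frac{13}{14} = - \frac{97}{14}$)
$\frac{l{\left(22,13 \right)}}{115 + 94} = - \frac{97}{14 \left(115 + 94\right)} = - \frac{97}{14 \cdot 209} = \left(- \frac{97}{14}\right) \frac{1}{209} = - \frac{97}{2926}$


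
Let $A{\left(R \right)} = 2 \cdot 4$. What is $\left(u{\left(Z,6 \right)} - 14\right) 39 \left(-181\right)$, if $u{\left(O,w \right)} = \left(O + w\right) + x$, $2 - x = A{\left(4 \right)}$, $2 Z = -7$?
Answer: $\frac{247065}{2} \approx 1.2353 \cdot 10^{5}$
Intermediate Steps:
$Z = - \frac{7}{2}$ ($Z = \frac{1}{2} \left(-7\right) = - \frac{7}{2} \approx -3.5$)
$A{\left(R \right)} = 8$
$x = -6$ ($x = 2 - 8 = -6$)
$u{\left(O,w \right)} = -6 + O + w$ ($u{\left(O,w \right)} = \left(O + w\right) - 6 = -6 + O + w$)
$\left(u{\left(Z,6 \right)} - 14\right) 39 \left(-181\right) = \left(\left(-6 - \frac{7}{2} + 6\right) - 14\right) 39 \left(-181\right) = \left(- \frac{7}{2} - 14\right) 39 \left(-181\right) = \left(- \frac{35}{2}\right) 39 \left(-181\right) = \left(- \frac{1365}{2}\right) \left(-181\right) = \frac{247065}{2}$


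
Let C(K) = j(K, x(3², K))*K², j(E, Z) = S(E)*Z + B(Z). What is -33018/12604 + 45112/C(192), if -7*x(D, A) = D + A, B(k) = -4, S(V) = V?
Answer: -1469103123743/560754984960 ≈ -2.6199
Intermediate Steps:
x(D, A) = -A/7 - D/7 (x(D, A) = -(D + A)/7 = -(A + D)/7 = -A/7 - D/7)
j(E, Z) = -4 + E*Z (j(E, Z) = E*Z - 4 = -4 + E*Z)
C(K) = K²*(-4 + K*(-9/7 - K/7)) (C(K) = (-4 + K*(-K/7 - ⅐*3²))*K² = (-4 + K*(-K/7 - ⅐*9))*K² = (-4 + K*(-K/7 - 9/7))*K² = (-4 + K*(-9/7 - K/7))*K² = K²*(-4 + K*(-9/7 - K/7)))
-33018/12604 + 45112/C(192) = -33018/12604 + 45112/(((⅐)*192²*(-28 - 1*192*(9 + 192)))) = -33018*1/12604 + 45112/(((⅐)*36864*(-28 - 1*192*201))) = -16509/6302 + 45112/(((⅐)*36864*(-28 - 38592))) = -16509/6302 + 45112/(((⅐)*36864*(-38620))) = -16509/6302 + 45112/(-1423687680/7) = -16509/6302 + 45112*(-7/1423687680) = -16509/6302 - 39473/177960960 = -1469103123743/560754984960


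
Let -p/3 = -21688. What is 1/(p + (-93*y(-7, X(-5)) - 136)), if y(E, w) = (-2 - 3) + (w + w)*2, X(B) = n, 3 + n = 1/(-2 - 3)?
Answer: 5/332917 ≈ 1.5019e-5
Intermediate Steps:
p = 65064 (p = -3*(-21688) = 65064)
n = -16/5 (n = -3 + 1/(-2 - 3) = -3 + 1/(-5) = -3 - ⅕ = -16/5 ≈ -3.2000)
X(B) = -16/5
y(E, w) = -5 + 4*w (y(E, w) = -5 + (2*w)*2 = -5 + 4*w)
1/(p + (-93*y(-7, X(-5)) - 136)) = 1/(65064 + (-93*(-5 + 4*(-16/5)) - 136)) = 1/(65064 + (-93*(-5 - 64/5) - 136)) = 1/(65064 + (-93*(-89/5) - 136)) = 1/(65064 + (8277/5 - 136)) = 1/(65064 + 7597/5) = 1/(332917/5) = 5/332917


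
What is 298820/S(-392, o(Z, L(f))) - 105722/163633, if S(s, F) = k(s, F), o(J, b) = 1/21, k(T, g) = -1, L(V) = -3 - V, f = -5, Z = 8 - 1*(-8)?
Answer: -48896918782/163633 ≈ -2.9882e+5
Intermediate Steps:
Z = 16 (Z = 8 + 8 = 16)
o(J, b) = 1/21
S(s, F) = -1
298820/S(-392, o(Z, L(f))) - 105722/163633 = 298820/(-1) - 105722/163633 = 298820*(-1) - 105722*1/163633 = -298820 - 105722/163633 = -48896918782/163633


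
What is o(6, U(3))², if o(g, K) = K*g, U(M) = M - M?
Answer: 0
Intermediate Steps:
U(M) = 0
o(6, U(3))² = (0*6)² = 0² = 0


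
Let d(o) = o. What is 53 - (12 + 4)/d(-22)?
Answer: 591/11 ≈ 53.727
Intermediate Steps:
53 - (12 + 4)/d(-22) = 53 - (12 + 4)/(-22) = 53 - 16*(-1)/22 = 53 - 1*(-8/11) = 53 + 8/11 = 591/11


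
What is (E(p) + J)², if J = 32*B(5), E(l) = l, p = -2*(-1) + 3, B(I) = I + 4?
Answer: 85849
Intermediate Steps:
B(I) = 4 + I
p = 5 (p = 2 + 3 = 5)
J = 288 (J = 32*(4 + 5) = 32*9 = 288)
(E(p) + J)² = (5 + 288)² = 293² = 85849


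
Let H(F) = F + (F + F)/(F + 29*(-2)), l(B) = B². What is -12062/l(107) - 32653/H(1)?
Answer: -21309782639/629695 ≈ -33841.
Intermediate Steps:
H(F) = F + 2*F/(-58 + F) (H(F) = F + (2*F)/(F - 58) = F + (2*F)/(-58 + F) = F + 2*F/(-58 + F))
-12062/l(107) - 32653/H(1) = -12062/(107²) - 32653*(-58 + 1)/(-56 + 1) = -12062/11449 - 32653/(1*(-55)/(-57)) = -12062*1/11449 - 32653/(1*(-1/57)*(-55)) = -12062/11449 - 32653/55/57 = -12062/11449 - 32653*57/55 = -12062/11449 - 1861221/55 = -21309782639/629695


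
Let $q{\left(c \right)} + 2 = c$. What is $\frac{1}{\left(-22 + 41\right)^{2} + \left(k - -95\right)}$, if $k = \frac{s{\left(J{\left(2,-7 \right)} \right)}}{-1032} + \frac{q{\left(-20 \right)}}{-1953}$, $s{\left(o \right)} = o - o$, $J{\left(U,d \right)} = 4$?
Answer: $\frac{1953}{890590} \approx 0.0021929$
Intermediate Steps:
$q{\left(c \right)} = -2 + c$
$s{\left(o \right)} = 0$
$k = \frac{22}{1953}$ ($k = \frac{0}{-1032} + \frac{-2 - 20}{-1953} = 0 \left(- \frac{1}{1032}\right) - - \frac{22}{1953} = 0 + \frac{22}{1953} = \frac{22}{1953} \approx 0.011265$)
$\frac{1}{\left(-22 + 41\right)^{2} + \left(k - -95\right)} = \frac{1}{\left(-22 + 41\right)^{2} + \left(\frac{22}{1953} - -95\right)} = \frac{1}{19^{2} + \left(\frac{22}{1953} + 95\right)} = \frac{1}{361 + \frac{185557}{1953}} = \frac{1}{\frac{890590}{1953}} = \frac{1953}{890590}$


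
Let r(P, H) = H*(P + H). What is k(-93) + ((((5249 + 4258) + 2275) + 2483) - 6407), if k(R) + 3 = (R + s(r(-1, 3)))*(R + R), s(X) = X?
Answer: 24037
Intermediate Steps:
r(P, H) = H*(H + P)
k(R) = -3 + 2*R*(6 + R) (k(R) = -3 + (R + 3*(3 - 1))*(R + R) = -3 + (R + 3*2)*(2*R) = -3 + (R + 6)*(2*R) = -3 + (6 + R)*(2*R) = -3 + 2*R*(6 + R))
k(-93) + ((((5249 + 4258) + 2275) + 2483) - 6407) = (-3 + 2*(-93)**2 + 12*(-93)) + ((((5249 + 4258) + 2275) + 2483) - 6407) = (-3 + 2*8649 - 1116) + (((9507 + 2275) + 2483) - 6407) = (-3 + 17298 - 1116) + ((11782 + 2483) - 6407) = 16179 + (14265 - 6407) = 16179 + 7858 = 24037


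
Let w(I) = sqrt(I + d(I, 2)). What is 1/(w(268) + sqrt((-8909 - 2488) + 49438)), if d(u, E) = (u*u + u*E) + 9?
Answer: 1/(sqrt(38041) + sqrt(72637)) ≈ 0.0021526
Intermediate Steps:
d(u, E) = 9 + u**2 + E*u (d(u, E) = (u**2 + E*u) + 9 = 9 + u**2 + E*u)
w(I) = sqrt(9 + I**2 + 3*I) (w(I) = sqrt(I + (9 + I**2 + 2*I)) = sqrt(9 + I**2 + 3*I))
1/(w(268) + sqrt((-8909 - 2488) + 49438)) = 1/(sqrt(9 + 268**2 + 3*268) + sqrt((-8909 - 2488) + 49438)) = 1/(sqrt(9 + 71824 + 804) + sqrt(-11397 + 49438)) = 1/(sqrt(72637) + sqrt(38041)) = 1/(sqrt(38041) + sqrt(72637))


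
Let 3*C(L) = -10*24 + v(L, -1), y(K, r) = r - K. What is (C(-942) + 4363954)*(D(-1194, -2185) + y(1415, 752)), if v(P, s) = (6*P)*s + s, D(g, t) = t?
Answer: -37301033504/3 ≈ -1.2434e+10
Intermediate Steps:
v(P, s) = s + 6*P*s (v(P, s) = 6*P*s + s = s + 6*P*s)
C(L) = -241/3 - 2*L (C(L) = (-10*24 - (1 + 6*L))/3 = (-240 + (-1 - 6*L))/3 = (-241 - 6*L)/3 = -241/3 - 2*L)
(C(-942) + 4363954)*(D(-1194, -2185) + y(1415, 752)) = ((-241/3 - 2*(-942)) + 4363954)*(-2185 + (752 - 1*1415)) = ((-241/3 + 1884) + 4363954)*(-2185 + (752 - 1415)) = (5411/3 + 4363954)*(-2185 - 663) = (13097273/3)*(-2848) = -37301033504/3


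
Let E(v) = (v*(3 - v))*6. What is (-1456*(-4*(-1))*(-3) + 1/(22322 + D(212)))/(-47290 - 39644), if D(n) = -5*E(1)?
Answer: -388961665/1935324708 ≈ -0.20098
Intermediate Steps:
E(v) = 6*v*(3 - v)
D(n) = -60 (D(n) = -30*(3 - 1*1) = -30*(3 - 1) = -30*2 = -5*12 = -60)
(-1456*(-4*(-1))*(-3) + 1/(22322 + D(212)))/(-47290 - 39644) = (-1456*(-4*(-1))*(-3) + 1/(22322 - 60))/(-47290 - 39644) = (-5824*(-3) + 1/22262)/(-86934) = (-1456*(-12) + 1/22262)*(-1/86934) = (17472 + 1/22262)*(-1/86934) = (388961665/22262)*(-1/86934) = -388961665/1935324708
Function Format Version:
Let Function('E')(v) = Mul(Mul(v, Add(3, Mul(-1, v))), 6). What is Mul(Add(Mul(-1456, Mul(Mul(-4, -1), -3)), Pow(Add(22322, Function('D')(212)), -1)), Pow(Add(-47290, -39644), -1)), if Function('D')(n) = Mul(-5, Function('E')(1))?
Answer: Rational(-388961665, 1935324708) ≈ -0.20098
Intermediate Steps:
Function('E')(v) = Mul(6, v, Add(3, Mul(-1, v)))
Function('D')(n) = -60 (Function('D')(n) = Mul(-5, Mul(6, 1, Add(3, Mul(-1, 1)))) = Mul(-5, Mul(6, 1, Add(3, -1))) = Mul(-5, Mul(6, 1, 2)) = Mul(-5, 12) = -60)
Mul(Add(Mul(-1456, Mul(Mul(-4, -1), -3)), Pow(Add(22322, Function('D')(212)), -1)), Pow(Add(-47290, -39644), -1)) = Mul(Add(Mul(-1456, Mul(Mul(-4, -1), -3)), Pow(Add(22322, -60), -1)), Pow(Add(-47290, -39644), -1)) = Mul(Add(Mul(-1456, Mul(4, -3)), Pow(22262, -1)), Pow(-86934, -1)) = Mul(Add(Mul(-1456, -12), Rational(1, 22262)), Rational(-1, 86934)) = Mul(Add(17472, Rational(1, 22262)), Rational(-1, 86934)) = Mul(Rational(388961665, 22262), Rational(-1, 86934)) = Rational(-388961665, 1935324708)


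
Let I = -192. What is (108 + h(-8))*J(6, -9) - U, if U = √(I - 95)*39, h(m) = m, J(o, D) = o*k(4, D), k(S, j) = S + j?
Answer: -3000 - 39*I*√287 ≈ -3000.0 - 660.7*I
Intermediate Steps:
J(o, D) = o*(4 + D)
U = 39*I*√287 (U = √(-192 - 95)*39 = √(-287)*39 = (I*√287)*39 = 39*I*√287 ≈ 660.7*I)
(108 + h(-8))*J(6, -9) - U = (108 - 8)*(6*(4 - 9)) - 39*I*√287 = 100*(6*(-5)) - 39*I*√287 = 100*(-30) - 39*I*√287 = -3000 - 39*I*√287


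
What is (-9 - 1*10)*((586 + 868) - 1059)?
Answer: -7505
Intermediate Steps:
(-9 - 1*10)*((586 + 868) - 1059) = (-9 - 10)*(1454 - 1059) = -19*395 = -7505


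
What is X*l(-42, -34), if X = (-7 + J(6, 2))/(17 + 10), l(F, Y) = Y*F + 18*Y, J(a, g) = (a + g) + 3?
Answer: 1088/9 ≈ 120.89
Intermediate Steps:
J(a, g) = 3 + a + g
l(F, Y) = 18*Y + F*Y (l(F, Y) = F*Y + 18*Y = 18*Y + F*Y)
X = 4/27 (X = (-7 + (3 + 6 + 2))/(17 + 10) = (-7 + 11)/27 = 4*(1/27) = 4/27 ≈ 0.14815)
X*l(-42, -34) = 4*(-34*(18 - 42))/27 = 4*(-34*(-24))/27 = (4/27)*816 = 1088/9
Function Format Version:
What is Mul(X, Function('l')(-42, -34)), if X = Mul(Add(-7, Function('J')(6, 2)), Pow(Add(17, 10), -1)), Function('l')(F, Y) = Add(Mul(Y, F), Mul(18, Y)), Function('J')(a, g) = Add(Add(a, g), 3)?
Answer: Rational(1088, 9) ≈ 120.89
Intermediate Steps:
Function('J')(a, g) = Add(3, a, g)
Function('l')(F, Y) = Add(Mul(18, Y), Mul(F, Y)) (Function('l')(F, Y) = Add(Mul(F, Y), Mul(18, Y)) = Add(Mul(18, Y), Mul(F, Y)))
X = Rational(4, 27) (X = Mul(Add(-7, Add(3, 6, 2)), Pow(Add(17, 10), -1)) = Mul(Add(-7, 11), Pow(27, -1)) = Mul(4, Rational(1, 27)) = Rational(4, 27) ≈ 0.14815)
Mul(X, Function('l')(-42, -34)) = Mul(Rational(4, 27), Mul(-34, Add(18, -42))) = Mul(Rational(4, 27), Mul(-34, -24)) = Mul(Rational(4, 27), 816) = Rational(1088, 9)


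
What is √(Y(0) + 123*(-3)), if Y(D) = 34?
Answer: I*√335 ≈ 18.303*I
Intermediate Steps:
√(Y(0) + 123*(-3)) = √(34 + 123*(-3)) = √(34 - 369) = √(-335) = I*√335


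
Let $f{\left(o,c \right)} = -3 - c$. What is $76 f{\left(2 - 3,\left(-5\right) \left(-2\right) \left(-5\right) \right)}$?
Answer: $3572$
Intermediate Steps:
$76 f{\left(2 - 3,\left(-5\right) \left(-2\right) \left(-5\right) \right)} = 76 \left(-3 - \left(-5\right) \left(-2\right) \left(-5\right)\right) = 76 \left(-3 - 10 \left(-5\right)\right) = 76 \left(-3 - -50\right) = 76 \left(-3 + 50\right) = 76 \cdot 47 = 3572$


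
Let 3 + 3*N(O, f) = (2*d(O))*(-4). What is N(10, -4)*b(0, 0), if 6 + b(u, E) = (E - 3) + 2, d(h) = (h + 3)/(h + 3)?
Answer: 77/3 ≈ 25.667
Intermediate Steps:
d(h) = 1 (d(h) = (3 + h)/(3 + h) = 1)
b(u, E) = -7 + E (b(u, E) = -6 + ((E - 3) + 2) = -6 + ((-3 + E) + 2) = -6 + (-1 + E) = -7 + E)
N(O, f) = -11/3 (N(O, f) = -1 + ((2*1)*(-4))/3 = -1 + (2*(-4))/3 = -1 + (1/3)*(-8) = -1 - 8/3 = -11/3)
N(10, -4)*b(0, 0) = -11*(-7 + 0)/3 = -11/3*(-7) = 77/3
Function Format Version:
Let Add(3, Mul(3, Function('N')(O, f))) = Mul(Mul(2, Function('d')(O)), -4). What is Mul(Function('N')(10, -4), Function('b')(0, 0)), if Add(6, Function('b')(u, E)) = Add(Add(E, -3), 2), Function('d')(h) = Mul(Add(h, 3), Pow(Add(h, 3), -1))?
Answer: Rational(77, 3) ≈ 25.667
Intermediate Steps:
Function('d')(h) = 1 (Function('d')(h) = Mul(Add(3, h), Pow(Add(3, h), -1)) = 1)
Function('b')(u, E) = Add(-7, E) (Function('b')(u, E) = Add(-6, Add(Add(E, -3), 2)) = Add(-6, Add(Add(-3, E), 2)) = Add(-6, Add(-1, E)) = Add(-7, E))
Function('N')(O, f) = Rational(-11, 3) (Function('N')(O, f) = Add(-1, Mul(Rational(1, 3), Mul(Mul(2, 1), -4))) = Add(-1, Mul(Rational(1, 3), Mul(2, -4))) = Add(-1, Mul(Rational(1, 3), -8)) = Add(-1, Rational(-8, 3)) = Rational(-11, 3))
Mul(Function('N')(10, -4), Function('b')(0, 0)) = Mul(Rational(-11, 3), Add(-7, 0)) = Mul(Rational(-11, 3), -7) = Rational(77, 3)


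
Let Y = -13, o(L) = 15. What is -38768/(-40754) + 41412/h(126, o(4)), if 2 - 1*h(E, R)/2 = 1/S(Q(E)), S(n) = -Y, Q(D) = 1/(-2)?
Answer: 5485524706/509425 ≈ 10768.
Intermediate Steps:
Q(D) = -½
S(n) = 13 (S(n) = -1*(-13) = 13)
h(E, R) = 50/13 (h(E, R) = 4 - 2/13 = 50/13)
-38768/(-40754) + 41412/h(126, o(4)) = -38768/(-40754) + 41412/(50/13) = -38768*(-1/40754) + 41412*(13/50) = 19384/20377 + 269178/25 = 5485524706/509425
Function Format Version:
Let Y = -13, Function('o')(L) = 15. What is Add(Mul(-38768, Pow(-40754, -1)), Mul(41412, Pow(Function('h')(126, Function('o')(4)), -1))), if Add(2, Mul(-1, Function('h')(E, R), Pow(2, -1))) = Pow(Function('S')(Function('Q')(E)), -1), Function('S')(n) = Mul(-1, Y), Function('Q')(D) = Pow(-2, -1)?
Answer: Rational(5485524706, 509425) ≈ 10768.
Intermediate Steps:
Function('Q')(D) = Rational(-1, 2)
Function('S')(n) = 13 (Function('S')(n) = Mul(-1, -13) = 13)
Function('h')(E, R) = Rational(50, 13) (Function('h')(E, R) = Add(4, Mul(-2, Pow(13, -1))) = Add(4, Mul(-2, Rational(1, 13))) = Add(4, Rational(-2, 13)) = Rational(50, 13))
Add(Mul(-38768, Pow(-40754, -1)), Mul(41412, Pow(Function('h')(126, Function('o')(4)), -1))) = Add(Mul(-38768, Pow(-40754, -1)), Mul(41412, Pow(Rational(50, 13), -1))) = Add(Mul(-38768, Rational(-1, 40754)), Mul(41412, Rational(13, 50))) = Add(Rational(19384, 20377), Rational(269178, 25)) = Rational(5485524706, 509425)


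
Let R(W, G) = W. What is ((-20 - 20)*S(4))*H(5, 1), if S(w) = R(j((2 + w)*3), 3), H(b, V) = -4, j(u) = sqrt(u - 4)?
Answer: 160*sqrt(14) ≈ 598.67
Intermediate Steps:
j(u) = sqrt(-4 + u)
S(w) = sqrt(2 + 3*w) (S(w) = sqrt(-4 + (2 + w)*3) = sqrt(-4 + (6 + 3*w)) = sqrt(2 + 3*w))
((-20 - 20)*S(4))*H(5, 1) = ((-20 - 20)*sqrt(2 + 3*4))*(-4) = -40*sqrt(2 + 12)*(-4) = -40*sqrt(14)*(-4) = 160*sqrt(14)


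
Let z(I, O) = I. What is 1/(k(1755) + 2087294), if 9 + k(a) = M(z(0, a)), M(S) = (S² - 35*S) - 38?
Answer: 1/2087247 ≈ 4.7910e-7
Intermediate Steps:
M(S) = -38 + S² - 35*S
k(a) = -47 (k(a) = -9 + (-38 + 0² - 35*0) = -9 + (-38 + 0 + 0) = -9 - 38 = -47)
1/(k(1755) + 2087294) = 1/(-47 + 2087294) = 1/2087247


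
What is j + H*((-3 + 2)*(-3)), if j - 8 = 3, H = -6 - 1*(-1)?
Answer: -4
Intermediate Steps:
H = -5 (H = -6 + 1 = -5)
j = 11 (j = 8 + 3 = 11)
j + H*((-3 + 2)*(-3)) = 11 - 5*(-3 + 2)*(-3) = 11 - (-5)*(-3) = 11 - 5*3 = 11 - 15 = -4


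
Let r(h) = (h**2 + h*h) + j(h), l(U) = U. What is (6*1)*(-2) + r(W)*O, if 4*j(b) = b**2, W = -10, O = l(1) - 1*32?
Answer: -6987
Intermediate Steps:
O = -31 (O = 1 - 1*32 = 1 - 32 = -31)
j(b) = b**2/4
r(h) = 9*h**2/4 (r(h) = (h**2 + h*h) + h**2/4 = (h**2 + h**2) + h**2/4 = 2*h**2 + h**2/4 = 9*h**2/4)
(6*1)*(-2) + r(W)*O = (6*1)*(-2) + ((9/4)*(-10)**2)*(-31) = 6*(-2) + ((9/4)*100)*(-31) = -12 + 225*(-31) = -12 - 6975 = -6987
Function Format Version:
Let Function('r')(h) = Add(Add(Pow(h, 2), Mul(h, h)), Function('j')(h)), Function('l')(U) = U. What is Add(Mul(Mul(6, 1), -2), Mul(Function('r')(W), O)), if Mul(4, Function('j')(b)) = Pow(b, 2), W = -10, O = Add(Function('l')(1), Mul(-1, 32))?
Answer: -6987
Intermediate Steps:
O = -31 (O = Add(1, Mul(-1, 32)) = Add(1, -32) = -31)
Function('j')(b) = Mul(Rational(1, 4), Pow(b, 2))
Function('r')(h) = Mul(Rational(9, 4), Pow(h, 2)) (Function('r')(h) = Add(Add(Pow(h, 2), Mul(h, h)), Mul(Rational(1, 4), Pow(h, 2))) = Add(Add(Pow(h, 2), Pow(h, 2)), Mul(Rational(1, 4), Pow(h, 2))) = Add(Mul(2, Pow(h, 2)), Mul(Rational(1, 4), Pow(h, 2))) = Mul(Rational(9, 4), Pow(h, 2)))
Add(Mul(Mul(6, 1), -2), Mul(Function('r')(W), O)) = Add(Mul(Mul(6, 1), -2), Mul(Mul(Rational(9, 4), Pow(-10, 2)), -31)) = Add(Mul(6, -2), Mul(Mul(Rational(9, 4), 100), -31)) = Add(-12, Mul(225, -31)) = Add(-12, -6975) = -6987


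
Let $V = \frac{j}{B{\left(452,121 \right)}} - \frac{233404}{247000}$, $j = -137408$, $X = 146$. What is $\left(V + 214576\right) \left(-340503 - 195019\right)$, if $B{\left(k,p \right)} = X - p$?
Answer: $- \frac{265919873077733}{2375} \approx -1.1197 \cdot 10^{11}$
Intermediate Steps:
$B{\left(k,p \right)} = 146 - p$
$V = - \frac{339456111}{61750}$ ($V = - \frac{137408}{146 - 121} - \frac{233404}{247000} = - \frac{137408}{146 - 121} - \frac{58351}{61750} = - \frac{137408}{25} - \frac{58351}{61750} = - \frac{339456111}{61750} \approx -5497.3$)
$\left(V + 214576\right) \left(-340503 - 195019\right) = \left(- \frac{339456111}{61750} + 214576\right) \left(-340503 - 195019\right) = \frac{12910611889}{61750} \left(-535522\right) = - \frac{265919873077733}{2375}$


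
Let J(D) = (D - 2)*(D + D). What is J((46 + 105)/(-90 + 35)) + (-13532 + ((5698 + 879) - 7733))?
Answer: -44352378/3025 ≈ -14662.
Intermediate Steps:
J(D) = 2*D*(-2 + D) (J(D) = (-2 + D)*(2*D) = 2*D*(-2 + D))
J((46 + 105)/(-90 + 35)) + (-13532 + ((5698 + 879) - 7733)) = 2*((46 + 105)/(-90 + 35))*(-2 + (46 + 105)/(-90 + 35)) + (-13532 + ((5698 + 879) - 7733)) = 2*(151/(-55))*(-2 + 151/(-55)) + (-13532 + (6577 - 7733)) = 2*(151*(-1/55))*(-2 + 151*(-1/55)) + (-13532 - 1156) = 2*(-151/55)*(-2 - 151/55) - 14688 = 2*(-151/55)*(-261/55) - 14688 = 78822/3025 - 14688 = -44352378/3025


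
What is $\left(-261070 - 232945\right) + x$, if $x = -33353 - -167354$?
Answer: $-360014$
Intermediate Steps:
$x = 134001$ ($x = -33353 + 167354 = 134001$)
$\left(-261070 - 232945\right) + x = \left(-261070 - 232945\right) + 134001 = -494015 + 134001 = -360014$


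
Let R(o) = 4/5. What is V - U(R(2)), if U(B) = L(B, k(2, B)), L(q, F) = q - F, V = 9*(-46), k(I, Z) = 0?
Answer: -2074/5 ≈ -414.80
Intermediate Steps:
R(o) = 4/5 (R(o) = 4*(1/5) = 4/5)
V = -414
U(B) = B (U(B) = B - 1*0 = B + 0 = B)
V - U(R(2)) = -414 - 1*4/5 = -414 - 4/5 = -2074/5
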